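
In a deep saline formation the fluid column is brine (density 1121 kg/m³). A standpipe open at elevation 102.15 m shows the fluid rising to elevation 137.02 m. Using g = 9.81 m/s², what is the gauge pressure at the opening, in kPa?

P ≈ 383 kPa

Pressure head ψ = h − z = 137.02 − 102.15 = 34.87 m.
P = ρgψ = 1121 × 9.81 × 34.87 = 383466 Pa ≈ 383 kPa.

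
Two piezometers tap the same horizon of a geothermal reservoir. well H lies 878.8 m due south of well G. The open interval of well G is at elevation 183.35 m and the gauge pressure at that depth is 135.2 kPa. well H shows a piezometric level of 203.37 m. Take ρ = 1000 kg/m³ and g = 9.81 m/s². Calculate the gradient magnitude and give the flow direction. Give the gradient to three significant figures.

i ≈ 0.00710; groundwater flows toward the north

Pressure head at well G: ψ = P/(ρg) = 135.2×1000 / (1000 × 9.81) = 13.78 m.
Total head at well G: h = z + ψ = 183.35 + 13.78 = 197.13 m.
Total head at well H: h = 203.37 m (water level in the piezometer is the total head).
Head difference: h(well G) − h(well H) = 197.13 − 203.37 = -6.24 m.
Hydraulic gradient: i = |Δh| / L = 6.24 / 878.8 = 0.00710.
Flow is from higher to lower head: from well H toward well G, i.e. toward the north.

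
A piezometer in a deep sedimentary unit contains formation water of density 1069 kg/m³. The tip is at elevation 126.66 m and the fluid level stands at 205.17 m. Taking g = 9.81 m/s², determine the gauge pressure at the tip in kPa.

Pressure head ψ = h − z = 205.17 − 126.66 = 78.51 m.
P = ρgψ = 1069 × 9.81 × 78.51 = 823326 Pa ≈ 823 kPa.

P ≈ 823 kPa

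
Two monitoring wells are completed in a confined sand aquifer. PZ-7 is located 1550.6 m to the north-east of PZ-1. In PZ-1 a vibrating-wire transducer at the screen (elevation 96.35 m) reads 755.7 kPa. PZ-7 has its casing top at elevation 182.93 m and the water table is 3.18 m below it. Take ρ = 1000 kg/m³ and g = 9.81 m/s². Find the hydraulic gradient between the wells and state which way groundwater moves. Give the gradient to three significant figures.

Pressure head at PZ-1: ψ = P/(ρg) = 755.7×1000 / (1000 × 9.81) = 77.03 m.
Total head at PZ-1: h = z + ψ = 96.35 + 77.03 = 173.38 m.
Total head at PZ-7: h = 182.93 − 3.18 = 179.75 m.
Head difference: h(PZ-1) − h(PZ-7) = 173.38 − 179.75 = -6.37 m.
Hydraulic gradient: i = |Δh| / L = 6.37 / 1550.6 = 0.00411.
Flow is from higher to lower head: from PZ-7 toward PZ-1, i.e. toward the south-west.

i ≈ 0.00411; groundwater flows toward the south-west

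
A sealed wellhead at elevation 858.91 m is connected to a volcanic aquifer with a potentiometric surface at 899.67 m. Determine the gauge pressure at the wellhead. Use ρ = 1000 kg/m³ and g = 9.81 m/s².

Head above the cap: Δh = 899.67 − 858.91 = 40.76 m.
P = ρgΔh = 1000 × 9.81 × 40.76 = 399856 Pa ≈ 400 kPa.

P ≈ 400 kPa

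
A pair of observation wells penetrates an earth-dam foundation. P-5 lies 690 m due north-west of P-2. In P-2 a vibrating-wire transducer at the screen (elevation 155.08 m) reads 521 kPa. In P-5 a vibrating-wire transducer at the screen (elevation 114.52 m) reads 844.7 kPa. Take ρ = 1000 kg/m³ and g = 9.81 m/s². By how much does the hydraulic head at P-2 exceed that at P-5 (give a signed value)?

Δh ≈ 7.56 m

Pressure head at P-2: ψ = P/(ρg) = 521×1000 / (1000 × 9.81) = 53.11 m.
Total head at P-2: h = z + ψ = 155.08 + 53.11 = 208.19 m.
Pressure head at P-5: ψ = P/(ρg) = 844.7×1000 / (1000 × 9.81) = 86.11 m.
Total head at P-5: h = z + ψ = 114.52 + 86.11 = 200.63 m.
Head difference: h(P-2) − h(P-5) = 208.19 − 200.63 = 7.56 m.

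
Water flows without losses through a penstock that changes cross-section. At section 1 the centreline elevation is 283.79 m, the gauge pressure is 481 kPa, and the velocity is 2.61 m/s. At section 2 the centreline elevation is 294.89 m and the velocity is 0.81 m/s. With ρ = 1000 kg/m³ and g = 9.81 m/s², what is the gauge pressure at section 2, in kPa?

Pressure head at 1: ψ₁ = P₁/(ρg) = 481×1000 / (1000 × 9.81) = 49.03 m.
Velocity heads: v₁²/2g = 2.61²/19.62 = 0.347 m; v₂²/2g = 0.81²/19.62 = 0.033 m.
Total head H = z₁ + ψ₁ + v₁²/2g = 283.79 + 49.03 + 0.347 = 333.17 m.
ψ₂ = H − z₂ − v₂²/2g = 333.17 − 294.89 − 0.033 = 38.25 m.
P₂ = ρgψ₂ = 1000 × 9.81 × 38.25 ≈ 375 kPa.

P₂ ≈ 375 kPa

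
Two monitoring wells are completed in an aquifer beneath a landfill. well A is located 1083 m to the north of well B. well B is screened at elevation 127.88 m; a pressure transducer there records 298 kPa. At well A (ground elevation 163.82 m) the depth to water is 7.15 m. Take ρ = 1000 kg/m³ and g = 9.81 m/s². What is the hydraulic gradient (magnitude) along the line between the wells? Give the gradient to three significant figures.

i ≈ 0.00147

Pressure head at well B: ψ = P/(ρg) = 298×1000 / (1000 × 9.81) = 30.38 m.
Total head at well B: h = z + ψ = 127.88 + 30.38 = 158.26 m.
Total head at well A: h = 163.82 − 7.15 = 156.67 m.
Head difference: h(well B) − h(well A) = 158.26 − 156.67 = 1.59 m.
Hydraulic gradient: i = |Δh| / L = 1.59 / 1083 = 0.00147.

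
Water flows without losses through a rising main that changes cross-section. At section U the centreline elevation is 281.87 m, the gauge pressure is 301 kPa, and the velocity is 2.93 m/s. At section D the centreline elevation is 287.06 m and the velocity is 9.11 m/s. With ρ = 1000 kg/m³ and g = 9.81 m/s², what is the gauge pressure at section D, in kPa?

Pressure head at U: ψ₁ = P₁/(ρg) = 301×1000 / (1000 × 9.81) = 30.68 m.
Velocity heads: v₁²/2g = 2.93²/19.62 = 0.438 m; v₂²/2g = 9.11²/19.62 = 4.230 m.
Total head H = z₁ + ψ₁ + v₁²/2g = 281.87 + 30.68 + 0.438 = 312.99 m.
ψ₂ = H − z₂ − v₂²/2g = 312.99 − 287.06 − 4.230 = 21.70 m.
P₂ = ρgψ₂ = 1000 × 9.81 × 21.70 ≈ 213 kPa.

P₂ ≈ 213 kPa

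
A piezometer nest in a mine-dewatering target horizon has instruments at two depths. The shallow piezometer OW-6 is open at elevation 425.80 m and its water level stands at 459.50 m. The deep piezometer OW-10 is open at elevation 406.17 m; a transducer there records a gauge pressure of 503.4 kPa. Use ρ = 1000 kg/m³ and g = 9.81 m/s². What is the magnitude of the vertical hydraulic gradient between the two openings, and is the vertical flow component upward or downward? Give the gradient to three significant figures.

Total head at OW-6: h = 459.50 m (water level in the standpipe).
Pressure head at OW-10: ψ = P/(ρg) = 503.4×1000 / (1000 × 9.81) = 51.31 m.
Total head at OW-10: h = z + ψ = 406.17 + 51.31 = 457.48 m.
Δh = h(OW-6) − h(OW-10) = 459.50 − 457.48 = 2.02 m.
Vertical separation Δz = 425.80 − 406.17 = 19.63 m.
|i_v| = |Δh| / Δz = 2.02 / 19.63 = 0.103.
Head is higher in the shallow piezometer, so vertical flow is downward (recharge condition).

|i_v| ≈ 0.103; vertical flow is downward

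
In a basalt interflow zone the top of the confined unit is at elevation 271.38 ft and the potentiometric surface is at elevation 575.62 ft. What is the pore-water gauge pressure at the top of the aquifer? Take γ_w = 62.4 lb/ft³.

Pressure head at the aquifer top: ψ = h − z = 575.62 − 271.38 = 304.24 ft.
P = γψ/144 = 62.4 × 304.24 / 144 = 132 psi.

P ≈ 132 psi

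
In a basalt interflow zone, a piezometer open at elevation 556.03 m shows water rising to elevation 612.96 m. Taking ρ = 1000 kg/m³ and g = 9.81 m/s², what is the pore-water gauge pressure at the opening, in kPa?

Pressure head ψ = h − z = 612.96 − 556.03 = 56.93 m.
P = ρgψ = 1000 × 9.81 × 56.93 = 558483 Pa ≈ 558 kPa.

P ≈ 558 kPa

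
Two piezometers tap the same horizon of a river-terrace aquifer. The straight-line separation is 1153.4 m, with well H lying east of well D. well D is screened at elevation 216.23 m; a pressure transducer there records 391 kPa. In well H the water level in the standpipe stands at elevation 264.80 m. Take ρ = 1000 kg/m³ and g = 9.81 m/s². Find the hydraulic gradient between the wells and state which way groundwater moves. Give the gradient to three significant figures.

Pressure head at well D: ψ = P/(ρg) = 391×1000 / (1000 × 9.81) = 39.86 m.
Total head at well D: h = z + ψ = 216.23 + 39.86 = 256.09 m.
Total head at well H: h = 264.80 m (water level in the piezometer is the total head).
Head difference: h(well D) − h(well H) = 256.09 − 264.80 = -8.71 m.
Hydraulic gradient: i = |Δh| / L = 8.71 / 1153.4 = 0.00755.
Flow is from higher to lower head: from well H toward well D, i.e. toward the west.

i ≈ 0.00755; groundwater flows toward the west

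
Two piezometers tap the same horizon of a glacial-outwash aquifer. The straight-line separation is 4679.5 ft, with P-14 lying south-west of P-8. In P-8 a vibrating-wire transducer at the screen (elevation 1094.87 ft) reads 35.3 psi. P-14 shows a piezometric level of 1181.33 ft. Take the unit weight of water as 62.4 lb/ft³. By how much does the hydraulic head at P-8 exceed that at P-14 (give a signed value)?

Δh ≈ -5.00 ft

Pressure head at P-8: ψ = 144·P/γ = 144 × 35.3 / 62.4 = 81.46 ft.
Total head at P-8: h = z + ψ = 1094.87 + 81.46 = 1176.33 ft.
Total head at P-14: h = 1181.33 ft (water level in the piezometer is the total head).
Head difference: h(P-8) − h(P-14) = 1176.33 − 1181.33 = -5.00 ft.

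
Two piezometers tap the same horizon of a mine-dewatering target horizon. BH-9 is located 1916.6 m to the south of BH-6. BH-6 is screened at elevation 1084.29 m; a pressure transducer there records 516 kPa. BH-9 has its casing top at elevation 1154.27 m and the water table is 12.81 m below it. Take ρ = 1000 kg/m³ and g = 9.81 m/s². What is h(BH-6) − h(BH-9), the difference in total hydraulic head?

Pressure head at BH-6: ψ = P/(ρg) = 516×1000 / (1000 × 9.81) = 52.60 m.
Total head at BH-6: h = z + ψ = 1084.29 + 52.60 = 1136.89 m.
Total head at BH-9: h = 1154.27 − 12.81 = 1141.46 m.
Head difference: h(BH-6) − h(BH-9) = 1136.89 − 1141.46 = -4.57 m.

Δh ≈ -4.57 m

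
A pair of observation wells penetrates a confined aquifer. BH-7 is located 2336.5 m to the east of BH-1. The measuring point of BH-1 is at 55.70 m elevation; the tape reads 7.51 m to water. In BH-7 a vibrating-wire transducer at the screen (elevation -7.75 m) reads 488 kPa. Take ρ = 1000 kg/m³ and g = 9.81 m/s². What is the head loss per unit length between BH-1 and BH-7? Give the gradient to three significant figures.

Total head at BH-1: h = 55.70 − 7.51 = 48.19 m.
Pressure head at BH-7: ψ = P/(ρg) = 488×1000 / (1000 × 9.81) = 49.75 m.
Total head at BH-7: h = z + ψ = -7.75 + 49.75 = 42.00 m.
Head difference: h(BH-1) − h(BH-7) = 48.19 − 42.00 = 6.19 m.
Hydraulic gradient: i = |Δh| / L = 6.19 / 2336.5 = 0.00265.

i ≈ 0.00265 m/m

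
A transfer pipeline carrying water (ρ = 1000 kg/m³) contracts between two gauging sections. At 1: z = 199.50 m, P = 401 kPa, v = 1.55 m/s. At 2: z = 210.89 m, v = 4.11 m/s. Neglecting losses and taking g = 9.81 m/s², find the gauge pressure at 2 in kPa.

P₂ ≈ 282 kPa

Pressure head at 1: ψ₁ = P₁/(ρg) = 401×1000 / (1000 × 9.81) = 40.88 m.
Velocity heads: v₁²/2g = 1.55²/19.62 = 0.122 m; v₂²/2g = 4.11²/19.62 = 0.861 m.
Total head H = z₁ + ψ₁ + v₁²/2g = 199.50 + 40.88 + 0.122 = 240.50 m.
ψ₂ = H − z₂ − v₂²/2g = 240.50 − 210.89 − 0.861 = 28.75 m.
P₂ = ρgψ₂ = 1000 × 9.81 × 28.75 ≈ 282 kPa.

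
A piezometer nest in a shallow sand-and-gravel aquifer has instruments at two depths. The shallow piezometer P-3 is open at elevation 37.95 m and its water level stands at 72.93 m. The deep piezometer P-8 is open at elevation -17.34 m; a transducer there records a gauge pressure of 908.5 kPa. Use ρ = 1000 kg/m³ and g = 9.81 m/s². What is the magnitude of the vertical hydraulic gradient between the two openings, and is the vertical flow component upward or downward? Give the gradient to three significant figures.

Total head at P-3: h = 72.93 m (water level in the standpipe).
Pressure head at P-8: ψ = P/(ρg) = 908.5×1000 / (1000 × 9.81) = 92.61 m.
Total head at P-8: h = z + ψ = -17.34 + 92.61 = 75.27 m.
Δh = h(P-3) − h(P-8) = 72.93 − 75.27 = -2.34 m.
Vertical separation Δz = 37.95 − (-17.34) = 55.29 m.
|i_v| = |Δh| / Δz = 2.34 / 55.29 = 0.0423.
Head is higher in the deep piezometer, so vertical flow is upward (discharge condition).

|i_v| ≈ 0.0423; vertical flow is upward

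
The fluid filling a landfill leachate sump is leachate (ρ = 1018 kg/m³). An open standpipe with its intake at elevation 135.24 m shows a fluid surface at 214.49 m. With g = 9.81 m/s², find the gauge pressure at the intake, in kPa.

P ≈ 791 kPa

Pressure head ψ = h − z = 214.49 − 135.24 = 79.25 m.
P = ρgψ = 1018 × 9.81 × 79.25 = 791436 Pa ≈ 791 kPa.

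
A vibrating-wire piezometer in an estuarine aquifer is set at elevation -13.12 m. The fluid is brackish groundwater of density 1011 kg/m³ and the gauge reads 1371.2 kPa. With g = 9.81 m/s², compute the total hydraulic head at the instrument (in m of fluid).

ψ = P/(ρg) = 1371.2×1000 / (1011 × 9.81) = 138.25 m.
h = z + ψ = -13.12 + 138.25 = 125.13 m.

h ≈ 125.13 m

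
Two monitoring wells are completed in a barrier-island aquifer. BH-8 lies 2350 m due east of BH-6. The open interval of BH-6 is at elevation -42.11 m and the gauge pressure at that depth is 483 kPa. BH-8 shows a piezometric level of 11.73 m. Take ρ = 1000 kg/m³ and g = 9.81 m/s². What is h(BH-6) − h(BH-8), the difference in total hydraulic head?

Pressure head at BH-6: ψ = P/(ρg) = 483×1000 / (1000 × 9.81) = 49.24 m.
Total head at BH-6: h = z + ψ = -42.11 + 49.24 = 7.13 m.
Total head at BH-8: h = 11.73 m (water level in the piezometer is the total head).
Head difference: h(BH-6) − h(BH-8) = 7.13 − 11.73 = -4.60 m.

Δh ≈ -4.60 m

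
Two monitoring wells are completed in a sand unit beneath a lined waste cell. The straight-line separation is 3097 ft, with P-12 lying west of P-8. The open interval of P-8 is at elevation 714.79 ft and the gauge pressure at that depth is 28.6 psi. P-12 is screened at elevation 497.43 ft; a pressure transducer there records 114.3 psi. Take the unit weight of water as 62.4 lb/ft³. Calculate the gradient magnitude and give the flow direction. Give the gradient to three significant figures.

i ≈ 0.00633; groundwater flows toward the west

Pressure head at P-8: ψ = 144·P/γ = 144 × 28.6 / 62.4 = 66.00 ft.
Total head at P-8: h = z + ψ = 714.79 + 66.00 = 780.79 ft.
Pressure head at P-12: ψ = 144·P/γ = 144 × 114.3 / 62.4 = 263.77 ft.
Total head at P-12: h = z + ψ = 497.43 + 263.77 = 761.20 ft.
Head difference: h(P-8) − h(P-12) = 780.79 − 761.20 = 19.59 ft.
Hydraulic gradient: i = |Δh| / L = 19.59 / 3097 = 0.00633.
Flow is from higher to lower head: from P-8 toward P-12, i.e. toward the west.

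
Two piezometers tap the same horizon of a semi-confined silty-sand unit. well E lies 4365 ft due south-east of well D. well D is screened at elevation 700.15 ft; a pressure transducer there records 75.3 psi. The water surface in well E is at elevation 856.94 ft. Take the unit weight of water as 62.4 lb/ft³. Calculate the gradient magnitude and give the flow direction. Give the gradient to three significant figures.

i ≈ 0.00389; groundwater flows toward the south-east

Pressure head at well D: ψ = 144·P/γ = 144 × 75.3 / 62.4 = 173.77 ft.
Total head at well D: h = z + ψ = 700.15 + 173.77 = 873.92 ft.
Total head at well E: h = 856.94 ft (water level in the piezometer is the total head).
Head difference: h(well D) − h(well E) = 873.92 − 856.94 = 16.98 ft.
Hydraulic gradient: i = |Δh| / L = 16.98 / 4365 = 0.00389.
Flow is from higher to lower head: from well D toward well E, i.e. toward the south-east.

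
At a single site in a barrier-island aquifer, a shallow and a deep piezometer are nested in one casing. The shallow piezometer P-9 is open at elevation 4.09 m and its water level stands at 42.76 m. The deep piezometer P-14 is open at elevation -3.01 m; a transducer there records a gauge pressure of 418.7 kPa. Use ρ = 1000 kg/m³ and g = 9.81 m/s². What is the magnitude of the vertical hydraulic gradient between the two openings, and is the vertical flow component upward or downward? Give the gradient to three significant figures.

Total head at P-9: h = 42.76 m (water level in the standpipe).
Pressure head at P-14: ψ = P/(ρg) = 418.7×1000 / (1000 × 9.81) = 42.68 m.
Total head at P-14: h = z + ψ = -3.01 + 42.68 = 39.67 m.
Δh = h(P-9) − h(P-14) = 42.76 − 39.67 = 3.09 m.
Vertical separation Δz = 4.09 − (-3.01) = 7.10 m.
|i_v| = |Δh| / Δz = 3.09 / 7.10 = 0.435.
Head is higher in the shallow piezometer, so vertical flow is downward (recharge condition).

|i_v| ≈ 0.435; vertical flow is downward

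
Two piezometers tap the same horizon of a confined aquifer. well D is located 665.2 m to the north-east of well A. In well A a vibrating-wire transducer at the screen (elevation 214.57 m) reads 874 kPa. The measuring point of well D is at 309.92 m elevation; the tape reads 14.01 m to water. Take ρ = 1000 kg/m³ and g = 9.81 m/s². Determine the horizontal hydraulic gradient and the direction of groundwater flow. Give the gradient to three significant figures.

Pressure head at well A: ψ = P/(ρg) = 874×1000 / (1000 × 9.81) = 89.09 m.
Total head at well A: h = z + ψ = 214.57 + 89.09 = 303.66 m.
Total head at well D: h = 309.92 − 14.01 = 295.91 m.
Head difference: h(well A) − h(well D) = 303.66 − 295.91 = 7.75 m.
Hydraulic gradient: i = |Δh| / L = 7.75 / 665.2 = 0.0117.
Flow is from higher to lower head: from well A toward well D, i.e. toward the north-east.

i ≈ 0.0117; groundwater flows toward the north-east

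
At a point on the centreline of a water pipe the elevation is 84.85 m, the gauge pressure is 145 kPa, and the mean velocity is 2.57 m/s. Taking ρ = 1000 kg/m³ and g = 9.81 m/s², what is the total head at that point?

h ≈ 99.97 m

Pressure head ψ = P/(ρg) = 145×1000 / (1000 × 9.81) = 14.78 m.
Velocity head = v²/(2g) = 2.57² / (2 × 9.81) = 0.337 m.
h = z + ψ + v²/(2g) = 84.85 + 14.78 + 0.337 = 99.97 m.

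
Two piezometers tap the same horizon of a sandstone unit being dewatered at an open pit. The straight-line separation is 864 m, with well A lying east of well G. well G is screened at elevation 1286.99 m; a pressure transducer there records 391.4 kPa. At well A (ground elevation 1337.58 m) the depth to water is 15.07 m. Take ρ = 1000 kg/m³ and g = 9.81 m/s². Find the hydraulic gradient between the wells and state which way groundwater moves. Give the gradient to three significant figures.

i ≈ 0.00507; groundwater flows toward the east

Pressure head at well G: ψ = P/(ρg) = 391.4×1000 / (1000 × 9.81) = 39.90 m.
Total head at well G: h = z + ψ = 1286.99 + 39.90 = 1326.89 m.
Total head at well A: h = 1337.58 − 15.07 = 1322.51 m.
Head difference: h(well G) − h(well A) = 1326.89 − 1322.51 = 4.38 m.
Hydraulic gradient: i = |Δh| / L = 4.38 / 864 = 0.00507.
Flow is from higher to lower head: from well G toward well A, i.e. toward the east.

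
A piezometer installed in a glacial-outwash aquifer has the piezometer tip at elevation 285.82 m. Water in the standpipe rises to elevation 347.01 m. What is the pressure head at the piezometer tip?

Total head h = 347.01 m (the water-surface elevation in the piezometer).
Pressure head ψ = h − z = 347.01 − 285.82 = 61.19 m.

ψ ≈ 61.19 m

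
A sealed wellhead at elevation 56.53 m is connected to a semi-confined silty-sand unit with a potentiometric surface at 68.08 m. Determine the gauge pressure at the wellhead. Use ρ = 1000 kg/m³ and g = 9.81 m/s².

P ≈ 113 kPa

Head above the cap: Δh = 68.08 − 56.53 = 11.55 m.
P = ρgΔh = 1000 × 9.81 × 11.55 = 113306 Pa ≈ 113 kPa.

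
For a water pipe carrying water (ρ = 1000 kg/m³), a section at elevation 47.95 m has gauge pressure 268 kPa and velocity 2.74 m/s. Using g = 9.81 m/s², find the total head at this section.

h ≈ 75.65 m

Pressure head ψ = P/(ρg) = 268×1000 / (1000 × 9.81) = 27.32 m.
Velocity head = v²/(2g) = 2.74² / (2 × 9.81) = 0.383 m.
h = z + ψ + v²/(2g) = 47.95 + 27.32 + 0.383 = 75.65 m.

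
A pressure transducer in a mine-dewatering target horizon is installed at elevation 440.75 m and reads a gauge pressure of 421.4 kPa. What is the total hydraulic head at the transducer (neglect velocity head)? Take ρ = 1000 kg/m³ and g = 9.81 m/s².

ψ = P/(ρg) = 421.4×1000 / (1000 × 9.81) = 42.96 m.
h = z + ψ = 440.75 + 42.96 = 483.71 m.

h ≈ 483.71 m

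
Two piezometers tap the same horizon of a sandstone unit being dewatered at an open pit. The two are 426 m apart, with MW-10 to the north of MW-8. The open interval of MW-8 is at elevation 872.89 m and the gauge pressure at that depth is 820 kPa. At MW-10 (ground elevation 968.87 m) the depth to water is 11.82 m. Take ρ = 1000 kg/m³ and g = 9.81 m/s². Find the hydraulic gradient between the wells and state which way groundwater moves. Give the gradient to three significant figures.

Pressure head at MW-8: ψ = P/(ρg) = 820×1000 / (1000 × 9.81) = 83.59 m.
Total head at MW-8: h = z + ψ = 872.89 + 83.59 = 956.48 m.
Total head at MW-10: h = 968.87 − 11.82 = 957.05 m.
Head difference: h(MW-8) − h(MW-10) = 956.48 − 957.05 = -0.57 m.
Hydraulic gradient: i = |Δh| / L = 0.57 / 426 = 0.00134.
Flow is from higher to lower head: from MW-10 toward MW-8, i.e. toward the south.

i ≈ 0.00134; groundwater flows toward the south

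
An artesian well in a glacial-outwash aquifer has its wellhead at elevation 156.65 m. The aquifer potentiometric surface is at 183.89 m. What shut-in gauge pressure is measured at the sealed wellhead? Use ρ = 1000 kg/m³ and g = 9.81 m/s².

P ≈ 267 kPa

Head above the cap: Δh = 183.89 − 156.65 = 27.24 m.
P = ρgΔh = 1000 × 9.81 × 27.24 = 267224 Pa ≈ 267 kPa.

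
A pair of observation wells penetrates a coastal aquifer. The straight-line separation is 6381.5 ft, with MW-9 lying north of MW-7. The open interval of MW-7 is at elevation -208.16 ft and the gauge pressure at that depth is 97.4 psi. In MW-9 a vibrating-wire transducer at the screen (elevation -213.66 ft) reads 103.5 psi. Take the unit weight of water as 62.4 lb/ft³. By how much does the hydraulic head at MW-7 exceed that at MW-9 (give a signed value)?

Δh ≈ -8.58 ft

Pressure head at MW-7: ψ = 144·P/γ = 144 × 97.4 / 62.4 = 224.77 ft.
Total head at MW-7: h = z + ψ = -208.16 + 224.77 = 16.61 ft.
Pressure head at MW-9: ψ = 144·P/γ = 144 × 103.5 / 62.4 = 238.85 ft.
Total head at MW-9: h = z + ψ = -213.66 + 238.85 = 25.19 ft.
Head difference: h(MW-7) − h(MW-9) = 16.61 − 25.19 = -8.58 ft.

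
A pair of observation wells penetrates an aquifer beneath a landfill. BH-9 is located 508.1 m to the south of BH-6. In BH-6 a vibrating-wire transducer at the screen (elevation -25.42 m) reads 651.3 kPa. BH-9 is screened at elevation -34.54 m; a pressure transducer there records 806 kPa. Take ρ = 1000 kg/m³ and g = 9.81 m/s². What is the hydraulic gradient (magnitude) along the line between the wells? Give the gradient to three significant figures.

i ≈ 0.0131

Pressure head at BH-6: ψ = P/(ρg) = 651.3×1000 / (1000 × 9.81) = 66.39 m.
Total head at BH-6: h = z + ψ = -25.42 + 66.39 = 40.97 m.
Pressure head at BH-9: ψ = P/(ρg) = 806×1000 / (1000 × 9.81) = 82.16 m.
Total head at BH-9: h = z + ψ = -34.54 + 82.16 = 47.62 m.
Head difference: h(BH-6) − h(BH-9) = 40.97 − 47.62 = -6.65 m.
Hydraulic gradient: i = |Δh| / L = 6.65 / 508.1 = 0.0131.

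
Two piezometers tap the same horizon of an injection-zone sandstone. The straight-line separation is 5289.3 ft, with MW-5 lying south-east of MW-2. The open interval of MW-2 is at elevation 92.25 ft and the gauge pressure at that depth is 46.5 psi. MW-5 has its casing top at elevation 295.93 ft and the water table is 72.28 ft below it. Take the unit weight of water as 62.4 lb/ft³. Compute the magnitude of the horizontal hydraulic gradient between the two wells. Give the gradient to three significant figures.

Pressure head at MW-2: ψ = 144·P/γ = 144 × 46.5 / 62.4 = 107.31 ft.
Total head at MW-2: h = z + ψ = 92.25 + 107.31 = 199.56 ft.
Total head at MW-5: h = 295.93 − 72.28 = 223.65 ft.
Head difference: h(MW-2) − h(MW-5) = 199.56 − 223.65 = -24.09 ft.
Hydraulic gradient: i = |Δh| / L = 24.09 / 5289.3 = 0.00455.

i ≈ 0.00455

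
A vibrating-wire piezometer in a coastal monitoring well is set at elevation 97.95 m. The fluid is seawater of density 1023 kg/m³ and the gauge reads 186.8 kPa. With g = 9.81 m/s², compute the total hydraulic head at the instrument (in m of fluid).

h ≈ 116.56 m

ψ = P/(ρg) = 186.8×1000 / (1023 × 9.81) = 18.61 m.
h = z + ψ = 97.95 + 18.61 = 116.56 m.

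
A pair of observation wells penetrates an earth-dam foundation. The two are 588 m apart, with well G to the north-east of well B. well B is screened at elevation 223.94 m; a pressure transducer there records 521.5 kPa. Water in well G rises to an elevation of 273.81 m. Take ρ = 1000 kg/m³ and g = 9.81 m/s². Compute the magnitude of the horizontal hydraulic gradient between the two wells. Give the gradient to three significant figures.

Pressure head at well B: ψ = P/(ρg) = 521.5×1000 / (1000 × 9.81) = 53.16 m.
Total head at well B: h = z + ψ = 223.94 + 53.16 = 277.10 m.
Total head at well G: h = 273.81 m (water level in the piezometer is the total head).
Head difference: h(well B) − h(well G) = 277.10 − 273.81 = 3.29 m.
Hydraulic gradient: i = |Δh| / L = 3.29 / 588 = 0.00560.

i ≈ 0.00560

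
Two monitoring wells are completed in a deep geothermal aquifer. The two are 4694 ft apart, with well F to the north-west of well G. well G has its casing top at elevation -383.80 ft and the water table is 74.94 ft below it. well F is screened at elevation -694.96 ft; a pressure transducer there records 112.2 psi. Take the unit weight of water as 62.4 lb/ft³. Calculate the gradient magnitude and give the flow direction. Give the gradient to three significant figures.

i ≈ 0.00484; groundwater flows toward the south-east

Total head at well G: h = -383.80 − 74.94 = -458.74 ft.
Pressure head at well F: ψ = 144·P/γ = 144 × 112.2 / 62.4 = 258.92 ft.
Total head at well F: h = z + ψ = -694.96 + 258.92 = -436.04 ft.
Head difference: h(well G) − h(well F) = -458.74 − (-436.04) = -22.70 ft.
Hydraulic gradient: i = |Δh| / L = 22.70 / 4694 = 0.00484.
Flow is from higher to lower head: from well F toward well G, i.e. toward the south-east.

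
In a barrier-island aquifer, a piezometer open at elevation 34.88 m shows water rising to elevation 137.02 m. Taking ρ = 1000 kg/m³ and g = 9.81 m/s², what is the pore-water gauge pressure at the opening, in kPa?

Pressure head ψ = h − z = 137.02 − 34.88 = 102.14 m.
P = ρgψ = 1000 × 9.81 × 102.14 = 1001993 Pa ≈ 1000 kPa.

P ≈ 1000 kPa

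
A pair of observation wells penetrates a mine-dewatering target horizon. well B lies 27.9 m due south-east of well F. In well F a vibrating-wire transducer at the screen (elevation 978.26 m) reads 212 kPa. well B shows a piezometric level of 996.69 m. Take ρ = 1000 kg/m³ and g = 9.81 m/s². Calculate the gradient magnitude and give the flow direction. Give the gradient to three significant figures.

Pressure head at well F: ψ = P/(ρg) = 212×1000 / (1000 × 9.81) = 21.61 m.
Total head at well F: h = z + ψ = 978.26 + 21.61 = 999.87 m.
Total head at well B: h = 996.69 m (water level in the piezometer is the total head).
Head difference: h(well F) − h(well B) = 999.87 − 996.69 = 3.18 m.
Hydraulic gradient: i = |Δh| / L = 3.18 / 27.9 = 0.114.
Flow is from higher to lower head: from well F toward well B, i.e. toward the south-east.

i ≈ 0.114; groundwater flows toward the south-east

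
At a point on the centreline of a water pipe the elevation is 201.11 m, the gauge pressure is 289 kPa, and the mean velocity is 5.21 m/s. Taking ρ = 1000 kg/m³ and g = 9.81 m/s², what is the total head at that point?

Pressure head ψ = P/(ρg) = 289×1000 / (1000 × 9.81) = 29.46 m.
Velocity head = v²/(2g) = 5.21² / (2 × 9.81) = 1.383 m.
h = z + ψ + v²/(2g) = 201.11 + 29.46 + 1.383 = 231.95 m.

h ≈ 231.95 m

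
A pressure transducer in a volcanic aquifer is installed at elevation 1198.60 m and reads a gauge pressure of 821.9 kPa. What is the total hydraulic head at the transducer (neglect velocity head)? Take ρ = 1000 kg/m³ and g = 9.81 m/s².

h ≈ 1282.38 m

ψ = P/(ρg) = 821.9×1000 / (1000 × 9.81) = 83.78 m.
h = z + ψ = 1198.60 + 83.78 = 1282.38 m.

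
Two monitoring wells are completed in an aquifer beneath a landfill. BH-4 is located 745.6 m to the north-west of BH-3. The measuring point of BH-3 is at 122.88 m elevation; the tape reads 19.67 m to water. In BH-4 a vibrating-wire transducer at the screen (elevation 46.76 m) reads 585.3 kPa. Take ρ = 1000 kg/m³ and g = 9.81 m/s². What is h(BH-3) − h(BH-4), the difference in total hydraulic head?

Δh ≈ -3.21 m

Total head at BH-3: h = 122.88 − 19.67 = 103.21 m.
Pressure head at BH-4: ψ = P/(ρg) = 585.3×1000 / (1000 × 9.81) = 59.66 m.
Total head at BH-4: h = z + ψ = 46.76 + 59.66 = 106.42 m.
Head difference: h(BH-3) − h(BH-4) = 103.21 − 106.42 = -3.21 m.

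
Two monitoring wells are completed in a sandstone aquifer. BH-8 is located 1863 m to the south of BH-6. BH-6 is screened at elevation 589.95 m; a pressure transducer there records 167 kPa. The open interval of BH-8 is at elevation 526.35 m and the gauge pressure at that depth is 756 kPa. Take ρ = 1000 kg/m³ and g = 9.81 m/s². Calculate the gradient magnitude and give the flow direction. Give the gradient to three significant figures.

i ≈ 0.00191; groundwater flows toward the south

Pressure head at BH-6: ψ = P/(ρg) = 167×1000 / (1000 × 9.81) = 17.02 m.
Total head at BH-6: h = z + ψ = 589.95 + 17.02 = 606.97 m.
Pressure head at BH-8: ψ = P/(ρg) = 756×1000 / (1000 × 9.81) = 77.06 m.
Total head at BH-8: h = z + ψ = 526.35 + 77.06 = 603.41 m.
Head difference: h(BH-6) − h(BH-8) = 606.97 − 603.41 = 3.56 m.
Hydraulic gradient: i = |Δh| / L = 3.56 / 1863 = 0.00191.
Flow is from higher to lower head: from BH-6 toward BH-8, i.e. toward the south.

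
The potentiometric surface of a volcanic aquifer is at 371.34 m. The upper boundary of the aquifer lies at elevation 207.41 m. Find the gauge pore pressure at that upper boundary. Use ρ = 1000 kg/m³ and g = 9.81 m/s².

P ≈ 1610 kPa

Pressure head at the aquifer top: ψ = h − z = 371.34 − 207.41 = 163.93 m.
P = ρgψ = 1000 × 9.81 × 163.93 = 1608153 Pa ≈ 1610 kPa.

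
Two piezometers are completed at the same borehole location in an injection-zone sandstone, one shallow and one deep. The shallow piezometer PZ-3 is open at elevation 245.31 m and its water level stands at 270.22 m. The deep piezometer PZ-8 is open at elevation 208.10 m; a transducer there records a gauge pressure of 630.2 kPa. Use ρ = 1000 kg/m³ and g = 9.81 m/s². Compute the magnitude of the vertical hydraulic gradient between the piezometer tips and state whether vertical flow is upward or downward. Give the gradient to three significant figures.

Total head at PZ-3: h = 270.22 m (water level in the standpipe).
Pressure head at PZ-8: ψ = P/(ρg) = 630.2×1000 / (1000 × 9.81) = 64.24 m.
Total head at PZ-8: h = z + ψ = 208.10 + 64.24 = 272.34 m.
Δh = h(PZ-3) − h(PZ-8) = 270.22 − 272.34 = -2.12 m.
Vertical separation Δz = 245.31 − 208.10 = 37.21 m.
|i_v| = |Δh| / Δz = 2.12 / 37.21 = 0.0570.
Head is higher in the deep piezometer, so vertical flow is upward (discharge condition).

|i_v| ≈ 0.0570; vertical flow is upward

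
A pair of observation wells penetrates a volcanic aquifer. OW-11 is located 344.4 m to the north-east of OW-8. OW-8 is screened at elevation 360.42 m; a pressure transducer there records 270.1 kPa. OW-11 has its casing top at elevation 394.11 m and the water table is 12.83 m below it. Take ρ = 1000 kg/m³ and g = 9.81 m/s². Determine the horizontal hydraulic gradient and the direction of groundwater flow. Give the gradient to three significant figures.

i ≈ 0.0194; groundwater flows toward the north-east

Pressure head at OW-8: ψ = P/(ρg) = 270.1×1000 / (1000 × 9.81) = 27.53 m.
Total head at OW-8: h = z + ψ = 360.42 + 27.53 = 387.95 m.
Total head at OW-11: h = 394.11 − 12.83 = 381.28 m.
Head difference: h(OW-8) − h(OW-11) = 387.95 − 381.28 = 6.67 m.
Hydraulic gradient: i = |Δh| / L = 6.67 / 344.4 = 0.0194.
Flow is from higher to lower head: from OW-8 toward OW-11, i.e. toward the north-east.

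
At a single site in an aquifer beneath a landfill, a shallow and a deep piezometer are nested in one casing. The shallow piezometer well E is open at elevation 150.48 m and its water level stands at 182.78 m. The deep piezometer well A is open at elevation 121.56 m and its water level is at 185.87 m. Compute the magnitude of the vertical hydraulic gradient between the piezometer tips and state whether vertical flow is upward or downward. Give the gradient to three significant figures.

|i_v| ≈ 0.107; vertical flow is upward

Total head at well E: h = 182.78 m (water level in the standpipe).
Total head at well A: h = 185.87 m.
Δh = h(well E) − h(well A) = 182.78 − 185.87 = -3.09 m.
Vertical separation Δz = 150.48 − 121.56 = 28.92 m.
|i_v| = |Δh| / Δz = 3.09 / 28.92 = 0.107.
Head is higher in the deep piezometer, so vertical flow is upward (discharge condition).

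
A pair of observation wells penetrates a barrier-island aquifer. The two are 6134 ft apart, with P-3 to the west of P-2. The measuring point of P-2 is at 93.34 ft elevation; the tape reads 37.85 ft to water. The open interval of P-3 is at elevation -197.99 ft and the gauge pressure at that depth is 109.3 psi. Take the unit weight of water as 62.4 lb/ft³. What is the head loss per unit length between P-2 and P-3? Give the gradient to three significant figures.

Total head at P-2: h = 93.34 − 37.85 = 55.49 ft.
Pressure head at P-3: ψ = 144·P/γ = 144 × 109.3 / 62.4 = 252.23 ft.
Total head at P-3: h = z + ψ = -197.99 + 252.23 = 54.24 ft.
Head difference: h(P-2) − h(P-3) = 55.49 − 54.24 = 1.25 ft.
Hydraulic gradient: i = |Δh| / L = 1.25 / 6134 = 0.000204.

i ≈ 0.000204 ft/ft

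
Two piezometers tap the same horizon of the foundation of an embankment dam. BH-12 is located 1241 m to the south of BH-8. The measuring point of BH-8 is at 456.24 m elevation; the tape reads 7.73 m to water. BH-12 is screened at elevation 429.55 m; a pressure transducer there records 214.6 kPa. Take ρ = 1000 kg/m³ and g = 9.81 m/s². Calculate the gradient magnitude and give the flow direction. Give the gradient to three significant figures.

i ≈ 0.00235; groundwater flows toward the north

Total head at BH-8: h = 456.24 − 7.73 = 448.51 m.
Pressure head at BH-12: ψ = P/(ρg) = 214.6×1000 / (1000 × 9.81) = 21.88 m.
Total head at BH-12: h = z + ψ = 429.55 + 21.88 = 451.43 m.
Head difference: h(BH-8) − h(BH-12) = 448.51 − 451.43 = -2.92 m.
Hydraulic gradient: i = |Δh| / L = 2.92 / 1241 = 0.00235.
Flow is from higher to lower head: from BH-12 toward BH-8, i.e. toward the north.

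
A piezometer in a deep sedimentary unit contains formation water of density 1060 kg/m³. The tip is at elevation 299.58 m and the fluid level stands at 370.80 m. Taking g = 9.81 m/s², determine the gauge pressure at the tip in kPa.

P ≈ 741 kPa

Pressure head ψ = h − z = 370.80 − 299.58 = 71.22 m.
P = ρgψ = 1060 × 9.81 × 71.22 = 740588 Pa ≈ 741 kPa.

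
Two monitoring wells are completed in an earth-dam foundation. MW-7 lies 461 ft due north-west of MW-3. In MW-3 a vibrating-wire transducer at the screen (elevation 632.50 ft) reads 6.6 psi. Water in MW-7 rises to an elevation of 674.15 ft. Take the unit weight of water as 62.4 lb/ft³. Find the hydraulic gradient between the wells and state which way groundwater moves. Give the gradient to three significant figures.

i ≈ 0.0573; groundwater flows toward the south-east

Pressure head at MW-3: ψ = 144·P/γ = 144 × 6.6 / 62.4 = 15.23 ft.
Total head at MW-3: h = z + ψ = 632.50 + 15.23 = 647.73 ft.
Total head at MW-7: h = 674.15 ft (water level in the piezometer is the total head).
Head difference: h(MW-3) − h(MW-7) = 647.73 − 674.15 = -26.42 ft.
Hydraulic gradient: i = |Δh| / L = 26.42 / 461 = 0.0573.
Flow is from higher to lower head: from MW-7 toward MW-3, i.e. toward the south-east.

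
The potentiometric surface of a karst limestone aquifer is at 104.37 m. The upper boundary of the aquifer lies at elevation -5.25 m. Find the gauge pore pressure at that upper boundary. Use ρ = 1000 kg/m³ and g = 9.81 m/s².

P ≈ 1080 kPa

Pressure head at the aquifer top: ψ = h − z = 104.37 − (-5.25) = 109.62 m.
P = ρgψ = 1000 × 9.81 × 109.62 = 1075372 Pa ≈ 1080 kPa.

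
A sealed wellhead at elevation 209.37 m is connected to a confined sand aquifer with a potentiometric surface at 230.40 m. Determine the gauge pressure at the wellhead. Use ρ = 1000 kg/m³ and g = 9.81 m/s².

Head above the cap: Δh = 230.40 − 209.37 = 21.03 m.
P = ρgΔh = 1000 × 9.81 × 21.03 = 206304 Pa ≈ 206 kPa.

P ≈ 206 kPa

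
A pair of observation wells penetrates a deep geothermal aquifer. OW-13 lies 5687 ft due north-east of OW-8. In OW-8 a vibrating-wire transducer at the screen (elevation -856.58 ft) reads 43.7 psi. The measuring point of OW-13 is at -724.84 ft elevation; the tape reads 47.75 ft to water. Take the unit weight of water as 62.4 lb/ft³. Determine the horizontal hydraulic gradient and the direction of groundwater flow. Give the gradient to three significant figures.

i ≈ 0.00296; groundwater flows toward the north-east

Pressure head at OW-8: ψ = 144·P/γ = 144 × 43.7 / 62.4 = 100.85 ft.
Total head at OW-8: h = z + ψ = -856.58 + 100.85 = -755.73 ft.
Total head at OW-13: h = -724.84 − 47.75 = -772.59 ft.
Head difference: h(OW-8) − h(OW-13) = -755.73 − (-772.59) = 16.86 ft.
Hydraulic gradient: i = |Δh| / L = 16.86 / 5687 = 0.00296.
Flow is from higher to lower head: from OW-8 toward OW-13, i.e. toward the north-east.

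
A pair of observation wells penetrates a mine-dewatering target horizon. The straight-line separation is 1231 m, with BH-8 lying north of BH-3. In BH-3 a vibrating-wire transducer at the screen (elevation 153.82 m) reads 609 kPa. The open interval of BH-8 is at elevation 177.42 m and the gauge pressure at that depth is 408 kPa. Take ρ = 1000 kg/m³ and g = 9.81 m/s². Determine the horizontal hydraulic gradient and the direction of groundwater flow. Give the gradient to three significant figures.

i ≈ 0.00253; groundwater flows toward the south

Pressure head at BH-3: ψ = P/(ρg) = 609×1000 / (1000 × 9.81) = 62.08 m.
Total head at BH-3: h = z + ψ = 153.82 + 62.08 = 215.90 m.
Pressure head at BH-8: ψ = P/(ρg) = 408×1000 / (1000 × 9.81) = 41.59 m.
Total head at BH-8: h = z + ψ = 177.42 + 41.59 = 219.01 m.
Head difference: h(BH-3) − h(BH-8) = 215.90 − 219.01 = -3.11 m.
Hydraulic gradient: i = |Δh| / L = 3.11 / 1231 = 0.00253.
Flow is from higher to lower head: from BH-8 toward BH-3, i.e. toward the south.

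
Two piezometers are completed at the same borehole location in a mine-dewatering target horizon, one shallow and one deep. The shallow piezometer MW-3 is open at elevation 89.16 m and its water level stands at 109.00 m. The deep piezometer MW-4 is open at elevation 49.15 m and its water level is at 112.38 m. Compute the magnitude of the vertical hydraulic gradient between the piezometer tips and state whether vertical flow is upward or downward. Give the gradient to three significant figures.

Total head at MW-3: h = 109.00 m (water level in the standpipe).
Total head at MW-4: h = 112.38 m.
Δh = h(MW-3) − h(MW-4) = 109.00 − 112.38 = -3.38 m.
Vertical separation Δz = 89.16 − 49.15 = 40.01 m.
|i_v| = |Δh| / Δz = 3.38 / 40.01 = 0.0845.
Head is higher in the deep piezometer, so vertical flow is upward (discharge condition).

|i_v| ≈ 0.0845; vertical flow is upward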